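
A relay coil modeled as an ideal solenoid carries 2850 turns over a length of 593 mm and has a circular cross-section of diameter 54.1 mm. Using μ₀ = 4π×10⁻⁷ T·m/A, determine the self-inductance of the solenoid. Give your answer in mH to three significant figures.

L ≈ 39.6 mH

A = π(d/2)² = π(2.705×10^-2 m)² = 2.299×10^-3 m².
For a long solenoid, L = μ₀N²A/ℓ.
L = (4π×10⁻⁷)(2850)²(2.299×10^-3)/(0.593 m) = 3.957×10^-2 H.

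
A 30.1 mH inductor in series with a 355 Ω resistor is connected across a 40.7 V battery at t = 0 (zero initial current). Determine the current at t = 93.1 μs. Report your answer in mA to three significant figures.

I ≈ 76.4 mA

τ = L/R = 3.010×10^-2/355 = 8.479×10^-5 s; final current I_∞ = ε/R = 40.7/355 = 0.1146 A.
I(t) = I_∞(1 − e^(−t/τ)) with t/τ = 1.098.
I = (0.1146)(1 − e^(−1.098)) = 7.641×10^-2 A.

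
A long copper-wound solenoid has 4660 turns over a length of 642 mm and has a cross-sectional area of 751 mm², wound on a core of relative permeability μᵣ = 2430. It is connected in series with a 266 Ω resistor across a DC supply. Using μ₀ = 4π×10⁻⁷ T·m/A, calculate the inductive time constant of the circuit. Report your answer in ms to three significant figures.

A = 751 mm² = 7.510×10^-4 m².
L = μ₀μᵣN²A/ℓ = (4π×10⁻⁷)(2430)(4660)²(7.510×10^-4)/(0.642) = 77.57 H.
τ = L/R = (77.57)/(266) = 0.2916 s.

τ ≈ 292 ms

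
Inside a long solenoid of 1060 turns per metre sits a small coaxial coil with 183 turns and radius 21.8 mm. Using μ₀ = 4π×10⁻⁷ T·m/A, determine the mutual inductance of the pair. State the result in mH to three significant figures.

M ≈ 0.364 mH

The outer solenoid produces a uniform field B₁ = μ₀n₁I₁ across the inner coil,
so the flux linkage is N₂Φ = N₂B₁A₂ = μ₀n₁N₂A₂·I₁, giving M = μ₀n₁N₂A₂.
A₂ = πr² = π(2.180×10^-2 m)² = 1.493×10^-3 m².
M = (4π×10⁻⁷)(1060)(183)(1.493×10^-3) = 3.639×10^-4 H.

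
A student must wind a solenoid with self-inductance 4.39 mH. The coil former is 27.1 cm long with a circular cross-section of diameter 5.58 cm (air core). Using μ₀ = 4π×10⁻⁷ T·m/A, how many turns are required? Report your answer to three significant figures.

N ≈ 622 turns

A = π(d/2)² = π(2.790×10^-2 m)² = 2.445×10^-3 m².
From L = μ₀N²A/ℓ, N = √(Lℓ / (μ₀A)).
N = √[(4.390×10^-3)(0.271) / ((4π×10⁻⁷)×2.445×10^-3)] = √(3.871×10^5) ≈ 622.2.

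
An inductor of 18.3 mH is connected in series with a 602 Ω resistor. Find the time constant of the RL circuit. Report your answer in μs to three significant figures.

τ = L/R = (1.830×10^-2 H)/(602 Ω) = 3.040×10^-5 s.

τ ≈ 30.4 μs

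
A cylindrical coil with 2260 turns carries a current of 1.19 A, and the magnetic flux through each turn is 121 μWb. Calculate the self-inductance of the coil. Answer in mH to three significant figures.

L ≈ 230 mH

Self-inductance is defined by L = NΦ_B/I (flux linkage over current).
L = (2260)(1.210×10^-4 Wb)/(1.19 A) = 0.2298 H.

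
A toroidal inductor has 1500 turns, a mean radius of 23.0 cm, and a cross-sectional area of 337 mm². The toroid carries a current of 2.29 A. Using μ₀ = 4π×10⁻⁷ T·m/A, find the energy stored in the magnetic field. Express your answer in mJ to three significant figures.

L = μ₀N²A/(2πR) = (4π×10⁻⁷)(1500)²(3.370×10^-4)/(2π×0.23) = 6.593×10^-4 H.
U = ½LI² = ½(6.593×10^-4)(2.29)² = 1.729×10^-3 J.

U ≈ 1.73 mJ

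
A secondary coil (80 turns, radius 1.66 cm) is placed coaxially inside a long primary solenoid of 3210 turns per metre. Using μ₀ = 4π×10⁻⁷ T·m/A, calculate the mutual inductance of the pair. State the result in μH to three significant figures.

The outer solenoid produces a uniform field B₁ = μ₀n₁I₁ across the inner coil,
so the flux linkage is N₂Φ = N₂B₁A₂ = μ₀n₁N₂A₂·I₁, giving M = μ₀n₁N₂A₂.
A₂ = πr² = π(1.660×10^-2 m)² = 8.657×10^-4 m².
M = (4π×10⁻⁷)(3210)(80)(8.657×10^-4) = 2.794×10^-4 H.

M ≈ 279 μH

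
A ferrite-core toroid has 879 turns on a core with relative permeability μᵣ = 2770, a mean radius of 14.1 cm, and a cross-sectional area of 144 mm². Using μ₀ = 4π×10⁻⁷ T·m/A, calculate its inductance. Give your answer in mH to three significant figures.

For a thin toroid, L = μ₀μᵣN²A/(2πR).
L = (4π×10⁻⁷)(2770)(879)²(1.440×10^-4) / (2π×0.141 m) = 0.4372 H.

L ≈ 437 mH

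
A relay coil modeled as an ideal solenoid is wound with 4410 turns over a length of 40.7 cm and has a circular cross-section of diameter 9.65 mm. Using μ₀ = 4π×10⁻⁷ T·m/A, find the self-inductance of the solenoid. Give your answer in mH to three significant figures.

A = π(d/2)² = π(4.825×10^-3 m)² = 7.314×10^-5 m².
For a long solenoid, L = μ₀N²A/ℓ.
L = (4π×10⁻⁷)(4410)²(7.314×10^-5)/(0.407 m) = 4.392×10^-3 H.

L ≈ 4.39 mH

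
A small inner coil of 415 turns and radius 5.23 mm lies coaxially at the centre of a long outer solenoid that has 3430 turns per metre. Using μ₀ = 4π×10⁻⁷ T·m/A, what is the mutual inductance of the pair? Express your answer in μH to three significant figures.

The outer solenoid produces a uniform field B₁ = μ₀n₁I₁ across the inner coil,
so the flux linkage is N₂Φ = N₂B₁A₂ = μ₀n₁N₂A₂·I₁, giving M = μ₀n₁N₂A₂.
A₂ = πr² = π(5.230×10^-3 m)² = 8.593×10^-5 m².
M = (4π×10⁻⁷)(3430)(415)(8.593×10^-5) = 1.537×10^-4 H.

M ≈ 154 μH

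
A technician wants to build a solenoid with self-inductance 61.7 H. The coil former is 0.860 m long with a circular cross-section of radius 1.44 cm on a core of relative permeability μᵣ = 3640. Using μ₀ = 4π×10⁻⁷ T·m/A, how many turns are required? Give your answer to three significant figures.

A = πr² = π(1.440×10^-2 m)² = 6.514×10^-4 m².
From L = μ₀μᵣN²A/ℓ, N = √(Lℓ / (μ₀μᵣA)).
N = √[(61.7)(0.86) / ((4π×10⁻⁷)(3640)×6.514×10^-4)] = √(1.781×10^7) ≈ 4219.9.

N ≈ 4220 turns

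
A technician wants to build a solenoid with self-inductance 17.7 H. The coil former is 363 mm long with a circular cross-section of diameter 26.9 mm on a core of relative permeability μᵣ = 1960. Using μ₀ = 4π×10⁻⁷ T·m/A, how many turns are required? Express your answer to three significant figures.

N ≈ 2140 turns

A = π(d/2)² = π(1.345×10^-2 m)² = 5.683×10^-4 m².
From L = μ₀μᵣN²A/ℓ, N = √(Lℓ / (μ₀μᵣA)).
N = √[(17.7)(0.363) / ((4π×10⁻⁷)(1960)×5.683×10^-4)] = √(4.590×10^6) ≈ 2142.4.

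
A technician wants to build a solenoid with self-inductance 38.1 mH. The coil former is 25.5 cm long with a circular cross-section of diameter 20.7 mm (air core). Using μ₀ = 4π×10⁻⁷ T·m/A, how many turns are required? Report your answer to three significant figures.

N ≈ 4790 turns

A = π(d/2)² = π(1.035×10^-2 m)² = 3.365×10^-4 m².
From L = μ₀N²A/ℓ, N = √(Lℓ / (μ₀A)).
N = √[(3.810×10^-2)(0.255) / ((4π×10⁻⁷)×3.365×10^-4)] = √(2.297×10^7) ≈ 4793.1.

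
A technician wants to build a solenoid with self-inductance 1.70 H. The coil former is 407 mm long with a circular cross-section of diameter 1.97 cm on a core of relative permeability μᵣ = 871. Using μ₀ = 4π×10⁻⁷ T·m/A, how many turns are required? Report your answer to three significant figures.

N ≈ 1440 turns

A = π(d/2)² = π(9.850×10^-3 m)² = 3.048×10^-4 m².
From L = μ₀μᵣN²A/ℓ, N = √(Lℓ / (μ₀μᵣA)).
N = √[(1.7)(0.407) / ((4π×10⁻⁷)(871)×3.048×10^-4)] = √(2.074×10^6) ≈ 1440.1.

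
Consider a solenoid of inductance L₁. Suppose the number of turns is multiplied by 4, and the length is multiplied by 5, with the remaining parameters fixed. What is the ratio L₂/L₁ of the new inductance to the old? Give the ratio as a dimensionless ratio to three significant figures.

For a solenoid, L ∝ μᵣN²A/ℓ.
L₂/L₁ = (4)^2 × (5)^-1 = 3.20.

L₂/L₁ = 3.20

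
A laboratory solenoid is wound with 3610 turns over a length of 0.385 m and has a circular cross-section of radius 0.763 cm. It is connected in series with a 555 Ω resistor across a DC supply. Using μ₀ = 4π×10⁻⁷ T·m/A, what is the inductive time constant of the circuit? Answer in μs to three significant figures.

τ ≈ 14.0 μs

A = πr² = π(7.630×10^-3 m)² = 1.829×10^-4 m².
L = μ₀N²A/ℓ = (4π×10⁻⁷)(3610)²(1.829×10^-4)/(0.385) = 7.780×10^-3 H.
τ = L/R = (7.780×10^-3)/(555) = 1.402×10^-5 s.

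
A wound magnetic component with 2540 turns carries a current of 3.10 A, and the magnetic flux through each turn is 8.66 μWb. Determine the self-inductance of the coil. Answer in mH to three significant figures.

L ≈ 7.10 mH

Self-inductance is defined by L = NΦ_B/I (flux linkage over current).
L = (2540)(8.660×10^-6 Wb)/(3.10 A) = 7.096×10^-3 H.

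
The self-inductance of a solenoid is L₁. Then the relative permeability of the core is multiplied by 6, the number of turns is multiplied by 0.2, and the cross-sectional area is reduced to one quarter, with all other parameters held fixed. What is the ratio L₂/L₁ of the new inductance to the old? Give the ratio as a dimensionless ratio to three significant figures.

For a solenoid, L ∝ μᵣN²A/ℓ.
L₂/L₁ = (6) × (0.2)^2 × (0.25) = 0.0600.

L₂/L₁ = 0.0600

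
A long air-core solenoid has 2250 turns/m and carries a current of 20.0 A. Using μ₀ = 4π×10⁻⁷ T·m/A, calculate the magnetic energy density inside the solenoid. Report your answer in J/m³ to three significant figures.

B = μ₀nI = (4π×10⁻⁷)(2.250×10^3)(20.0) = 5.6549×10^-2 T.
u = B²/(2μ₀) = (5.6549×10^-2)²/(2×4π×10⁻⁷) = 1.272×10^3 J/m³.

u ≈ 1270 J/m³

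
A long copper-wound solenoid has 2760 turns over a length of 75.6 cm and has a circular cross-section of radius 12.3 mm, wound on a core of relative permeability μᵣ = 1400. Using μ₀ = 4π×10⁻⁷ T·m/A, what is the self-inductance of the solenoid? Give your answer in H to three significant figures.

A = πr² = π(1.230×10^-2 m)² = 4.753×10^-4 m².
For a long solenoid, L = μ₀μᵣN²A/ℓ.
L = (4π×10⁻⁷)(1400)(2760)²(4.753×10^-4)/(0.756 m) = 8.425 H.

L ≈ 8.43 H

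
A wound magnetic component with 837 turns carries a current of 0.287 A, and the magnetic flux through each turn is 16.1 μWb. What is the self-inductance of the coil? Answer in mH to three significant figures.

L ≈ 47.0 mH

Self-inductance is defined by L = NΦ_B/I (flux linkage over current).
L = (837)(1.610×10^-5 Wb)/(0.287 A) = 4.695×10^-2 H.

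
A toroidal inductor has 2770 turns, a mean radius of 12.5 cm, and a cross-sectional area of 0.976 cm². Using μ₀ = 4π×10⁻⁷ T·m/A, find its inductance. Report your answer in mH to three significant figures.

L ≈ 1.20 mH

For a thin toroid, L = μ₀N²A/(2πR).
L = (4π×10⁻⁷)(2770)²(9.760×10^-5) / (2π×0.125 m) = 1.198×10^-3 H.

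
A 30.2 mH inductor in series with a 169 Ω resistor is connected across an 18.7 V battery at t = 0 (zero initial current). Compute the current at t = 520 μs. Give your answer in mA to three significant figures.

I ≈ 105 mA

τ = L/R = 3.020×10^-2/169 = 1.787×10^-4 s; final current I_∞ = ε/R = 18.7/169 = 0.1107 A.
I(t) = I_∞(1 − e^(−t/τ)) with t/τ = 2.910.
I = (0.1107)(1 − e^(−2.910)) = 0.1046 A.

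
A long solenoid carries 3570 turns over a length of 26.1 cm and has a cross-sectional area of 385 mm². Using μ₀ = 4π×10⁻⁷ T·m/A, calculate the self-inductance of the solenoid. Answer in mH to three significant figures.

L ≈ 23.6 mH

A = 385 mm² = 3.850×10^-4 m².
For a long solenoid, L = μ₀N²A/ℓ.
L = (4π×10⁻⁷)(3570)²(3.850×10^-4)/(0.261 m) = 2.362×10^-2 H.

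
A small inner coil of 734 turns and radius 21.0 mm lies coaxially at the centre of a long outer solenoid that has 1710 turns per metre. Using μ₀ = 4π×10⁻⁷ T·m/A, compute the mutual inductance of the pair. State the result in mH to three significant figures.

M ≈ 2.19 mH

The outer solenoid produces a uniform field B₁ = μ₀n₁I₁ across the inner coil,
so the flux linkage is N₂Φ = N₂B₁A₂ = μ₀n₁N₂A₂·I₁, giving M = μ₀n₁N₂A₂.
A₂ = πr² = π(2.100×10^-2 m)² = 1.385×10^-3 m².
M = (4π×10⁻⁷)(1710)(734)(1.385×10^-3) = 2.185×10^-3 H.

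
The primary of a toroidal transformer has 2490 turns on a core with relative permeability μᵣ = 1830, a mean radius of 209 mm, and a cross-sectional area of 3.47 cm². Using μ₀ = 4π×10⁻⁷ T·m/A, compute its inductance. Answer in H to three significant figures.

For a thin toroid, L = μ₀μᵣN²A/(2πR).
L = (4π×10⁻⁷)(1830)(2490)²(3.470×10^-4) / (2π×0.209 m) = 3.768 H.

L ≈ 3.77 H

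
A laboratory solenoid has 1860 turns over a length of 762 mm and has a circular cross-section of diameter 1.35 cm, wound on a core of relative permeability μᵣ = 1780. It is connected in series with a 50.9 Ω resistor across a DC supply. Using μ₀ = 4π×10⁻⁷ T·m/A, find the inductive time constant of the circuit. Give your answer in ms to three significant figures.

τ ≈ 28.6 ms

A = π(d/2)² = π(6.750×10^-3 m)² = 1.431×10^-4 m².
L = μ₀μᵣN²A/ℓ = (4π×10⁻⁷)(1780)(1860)²(1.431×10^-4)/(0.762) = 1.454 H.
τ = L/R = (1.454)/(50.9) = 2.856×10^-2 s.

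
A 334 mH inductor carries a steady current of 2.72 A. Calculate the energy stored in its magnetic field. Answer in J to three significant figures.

U ≈ 1.24 J

Stored magnetic energy: U = ½LI².
U = ½(0.334 H)(2.72 A)² = 1.236 J.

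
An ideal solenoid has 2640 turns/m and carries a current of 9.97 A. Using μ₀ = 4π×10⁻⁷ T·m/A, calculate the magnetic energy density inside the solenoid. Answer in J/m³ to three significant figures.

B = μ₀nI = (4π×10⁻⁷)(2.640×10^3)(9.97) = 3.308×10^-2 T.
u = B²/(2μ₀) = (3.308×10^-2)²/(2×4π×10⁻⁷) = 435.3 J/m³.

u ≈ 435 J/m³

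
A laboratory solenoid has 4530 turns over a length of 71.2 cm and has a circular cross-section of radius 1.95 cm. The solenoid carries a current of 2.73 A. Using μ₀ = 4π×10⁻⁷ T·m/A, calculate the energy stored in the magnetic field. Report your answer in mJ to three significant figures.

U ≈ 161 mJ

A = πr² = π(1.950×10^-2 m)² = 1.1946×10^-3 m².
L = μ₀N²A/ℓ = (4π×10⁻⁷)(4530)²(1.1946×10^-3)/(0.712) = 4.327×10^-2 H.
U = ½LI² = ½(4.327×10^-2)(2.73)² = 0.1612 J.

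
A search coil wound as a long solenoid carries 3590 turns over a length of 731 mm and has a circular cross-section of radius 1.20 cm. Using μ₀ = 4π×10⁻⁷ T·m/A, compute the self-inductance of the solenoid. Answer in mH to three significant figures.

A = πr² = π(1.200×10^-2 m)² = 4.524×10^-4 m².
For a long solenoid, L = μ₀N²A/ℓ.
L = (4π×10⁻⁷)(3590)²(4.524×10^-4)/(0.731 m) = 1.002×10^-2 H.

L ≈ 10.0 mH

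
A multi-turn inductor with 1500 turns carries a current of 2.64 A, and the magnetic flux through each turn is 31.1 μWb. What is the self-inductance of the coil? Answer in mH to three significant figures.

L ≈ 17.7 mH

Self-inductance is defined by L = NΦ_B/I (flux linkage over current).
L = (1500)(3.110×10^-5 Wb)/(2.64 A) = 1.767×10^-2 H.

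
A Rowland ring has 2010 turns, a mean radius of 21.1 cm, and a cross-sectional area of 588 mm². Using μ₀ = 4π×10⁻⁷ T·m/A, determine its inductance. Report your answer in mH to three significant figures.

For a thin toroid, L = μ₀N²A/(2πR).
L = (4π×10⁻⁷)(2010)²(5.880×10^-4) / (2π×0.211 m) = 2.252×10^-3 H.

L ≈ 2.25 mH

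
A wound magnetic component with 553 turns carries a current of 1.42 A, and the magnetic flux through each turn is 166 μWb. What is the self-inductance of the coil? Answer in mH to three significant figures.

L ≈ 64.6 mH

Self-inductance is defined by L = NΦ_B/I (flux linkage over current).
L = (553)(1.660×10^-4 Wb)/(1.42 A) = 6.4646×10^-2 H.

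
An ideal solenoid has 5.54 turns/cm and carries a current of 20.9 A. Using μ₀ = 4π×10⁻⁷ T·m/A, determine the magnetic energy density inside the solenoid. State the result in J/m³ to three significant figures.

u ≈ 84.2 J/m³

B = μ₀nI = (4π×10⁻⁷)(554)(20.9) = 1.455×10^-2 T.
u = B²/(2μ₀) = (1.455×10^-2)²/(2×4π×10⁻⁷) = 84.23 J/m³.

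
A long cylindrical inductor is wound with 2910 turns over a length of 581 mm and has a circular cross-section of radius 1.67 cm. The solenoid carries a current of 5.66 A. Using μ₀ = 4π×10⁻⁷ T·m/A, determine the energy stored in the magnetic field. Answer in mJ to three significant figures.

A = πr² = π(1.670×10^-2 m)² = 8.762×10^-4 m².
L = μ₀N²A/ℓ = (4π×10⁻⁷)(2910)²(8.762×10^-4)/(0.581) = 1.6047×10^-2 H.
U = ½LI² = ½(1.6047×10^-2)(5.66)² = 0.257 J.

U ≈ 257 mJ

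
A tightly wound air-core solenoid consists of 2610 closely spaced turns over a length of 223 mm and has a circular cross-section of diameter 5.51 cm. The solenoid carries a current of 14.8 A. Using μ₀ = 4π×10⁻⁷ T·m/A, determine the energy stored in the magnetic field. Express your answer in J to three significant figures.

A = π(d/2)² = π(2.755×10^-2 m)² = 2.384×10^-3 m².
L = μ₀N²A/ℓ = (4π×10⁻⁷)(2610)²(2.384×10^-3)/(0.223) = 9.153×10^-2 H.
U = ½LI² = ½(9.153×10^-2)(14.8)² = 10.02 J.

U ≈ 10.0 J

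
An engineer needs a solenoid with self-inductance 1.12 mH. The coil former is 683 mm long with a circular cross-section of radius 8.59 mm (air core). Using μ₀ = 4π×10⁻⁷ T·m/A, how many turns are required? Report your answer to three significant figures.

A = πr² = π(8.590×10^-3 m)² = 2.318×10^-4 m².
From L = μ₀N²A/ℓ, N = √(Lℓ / (μ₀A)).
N = √[(1.120×10^-3)(0.683) / ((4π×10⁻⁷)×2.318×10^-4)] = √(2.626×10^6) ≈ 1620.5.

N ≈ 1620 turns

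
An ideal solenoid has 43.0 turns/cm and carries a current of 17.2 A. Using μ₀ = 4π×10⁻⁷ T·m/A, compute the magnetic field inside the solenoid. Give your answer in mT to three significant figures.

Inside a long solenoid, B = μ₀nI.
B = (4π×10⁻⁷)(4.300×10^3 m⁻¹)(17.2 A) = 9.294×10^-2 T.

B ≈ 92.9 mT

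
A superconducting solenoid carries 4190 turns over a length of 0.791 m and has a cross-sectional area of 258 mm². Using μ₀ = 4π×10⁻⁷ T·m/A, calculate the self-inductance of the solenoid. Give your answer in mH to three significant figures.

A = 258 mm² = 2.580×10^-4 m².
For a long solenoid, L = μ₀N²A/ℓ.
L = (4π×10⁻⁷)(4190)²(2.580×10^-4)/(0.791 m) = 7.196×10^-3 H.

L ≈ 7.20 mH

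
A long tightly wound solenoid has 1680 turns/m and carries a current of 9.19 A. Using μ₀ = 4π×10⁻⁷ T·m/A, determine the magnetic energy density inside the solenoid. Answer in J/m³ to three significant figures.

u ≈ 150 J/m³

B = μ₀nI = (4π×10⁻⁷)(1.680×10^3)(9.19) = 1.940×10^-2 T.
u = B²/(2μ₀) = (1.940×10^-2)²/(2×4π×10⁻⁷) = 149.8 J/m³.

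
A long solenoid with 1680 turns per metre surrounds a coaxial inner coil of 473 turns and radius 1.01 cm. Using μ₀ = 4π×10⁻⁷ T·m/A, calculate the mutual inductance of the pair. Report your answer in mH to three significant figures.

The outer solenoid produces a uniform field B₁ = μ₀n₁I₁ across the inner coil,
so the flux linkage is N₂Φ = N₂B₁A₂ = μ₀n₁N₂A₂·I₁, giving M = μ₀n₁N₂A₂.
A₂ = πr² = π(1.010×10^-2 m)² = 3.2047×10^-4 m².
M = (4π×10⁻⁷)(1680)(473)(3.2047×10^-4) = 3.200×10^-4 H.

M ≈ 0.320 mH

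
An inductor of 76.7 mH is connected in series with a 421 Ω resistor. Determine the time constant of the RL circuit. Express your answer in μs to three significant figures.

τ ≈ 182 μs

τ = L/R = (7.670×10^-2 H)/(421 Ω) = 1.822×10^-4 s.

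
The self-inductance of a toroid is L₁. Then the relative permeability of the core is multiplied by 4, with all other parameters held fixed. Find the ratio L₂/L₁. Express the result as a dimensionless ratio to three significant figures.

L₂/L₁ = 4.00

For a toroid, L ∝ μᵣN²A/R.
L₂/L₁ = (4) = 4.00.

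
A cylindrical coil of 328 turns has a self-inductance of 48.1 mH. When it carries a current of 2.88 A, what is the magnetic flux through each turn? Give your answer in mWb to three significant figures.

Φ_B ≈ 0.422 mWb

From L = NΦ_B/I, the flux per turn is Φ_B = LI/N.
Φ_B = (4.810×10^-2 H)(2.88 A)/328 = 4.223×10^-4 Wb.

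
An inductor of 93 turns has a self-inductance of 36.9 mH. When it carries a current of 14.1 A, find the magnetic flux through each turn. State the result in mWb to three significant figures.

From L = NΦ_B/I, the flux per turn is Φ_B = LI/N.
Φ_B = (3.690×10^-2 H)(14.1 A)/93 = 5.5945×10^-3 Wb.

Φ_B ≈ 5.59 mWb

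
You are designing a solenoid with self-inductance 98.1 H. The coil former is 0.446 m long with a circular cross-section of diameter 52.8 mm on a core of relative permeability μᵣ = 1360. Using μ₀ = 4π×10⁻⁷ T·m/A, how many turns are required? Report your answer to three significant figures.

A = π(d/2)² = π(2.640×10^-2 m)² = 2.190×10^-3 m².
From L = μ₀μᵣN²A/ℓ, N = √(Lℓ / (μ₀μᵣA)).
N = √[(98.1)(0.446) / ((4π×10⁻⁷)(1360)×2.190×10^-3)] = √(1.169×10^7) ≈ 3419.4.

N ≈ 3420 turns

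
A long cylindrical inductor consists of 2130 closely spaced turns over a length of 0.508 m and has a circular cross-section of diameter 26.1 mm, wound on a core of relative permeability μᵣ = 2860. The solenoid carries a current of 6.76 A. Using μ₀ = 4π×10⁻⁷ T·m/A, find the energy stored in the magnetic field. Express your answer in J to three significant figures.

A = π(d/2)² = π(1.305×10^-2 m)² = 5.350×10^-4 m².
L = μ₀μᵣN²A/ℓ = (4π×10⁻⁷)(2860)(2130)²(5.350×10^-4)/(0.508) = 17.17 H.
U = ½LI² = ½(17.17)(6.76)² = 392.4 J.

U ≈ 392 J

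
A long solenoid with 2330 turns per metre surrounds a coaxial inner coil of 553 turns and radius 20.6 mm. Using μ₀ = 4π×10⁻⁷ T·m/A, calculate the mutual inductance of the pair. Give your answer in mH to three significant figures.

The outer solenoid produces a uniform field B₁ = μ₀n₁I₁ across the inner coil,
so the flux linkage is N₂Φ = N₂B₁A₂ = μ₀n₁N₂A₂·I₁, giving M = μ₀n₁N₂A₂.
A₂ = πr² = π(2.060×10^-2 m)² = 1.333×10^-3 m².
M = (4π×10⁻⁷)(2330)(553)(1.333×10^-3) = 2.159×10^-3 H.

M ≈ 2.16 mH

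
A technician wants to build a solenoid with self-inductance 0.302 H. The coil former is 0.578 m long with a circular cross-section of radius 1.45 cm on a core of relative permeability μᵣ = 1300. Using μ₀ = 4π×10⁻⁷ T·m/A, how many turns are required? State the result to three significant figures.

A = πr² = π(1.450×10^-2 m)² = 6.605×10^-4 m².
From L = μ₀μᵣN²A/ℓ, N = √(Lℓ / (μ₀μᵣA)).
N = √[(0.302)(0.578) / ((4π×10⁻⁷)(1300)×6.605×10^-4)] = √(1.618×10^5) ≈ 402.2.

N ≈ 402 turns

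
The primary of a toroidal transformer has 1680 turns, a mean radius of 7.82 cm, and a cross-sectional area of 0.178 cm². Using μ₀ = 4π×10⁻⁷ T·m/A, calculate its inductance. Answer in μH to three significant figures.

For a thin toroid, L = μ₀N²A/(2πR).
L = (4π×10⁻⁷)(1680)²(1.780×10^-5) / (2π×7.820×10^-2 m) = 1.2849×10^-4 H.

L ≈ 128 μH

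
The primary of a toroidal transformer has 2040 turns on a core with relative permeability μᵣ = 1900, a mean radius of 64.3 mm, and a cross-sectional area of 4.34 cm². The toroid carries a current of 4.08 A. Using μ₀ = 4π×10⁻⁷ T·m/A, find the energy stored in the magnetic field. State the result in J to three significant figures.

U ≈ 88.8 J

L = μ₀μᵣN²A/(2πR) = (4π×10⁻⁷)(1900)(2040)²(4.340×10^-4)/(2π×6.430×10^-2) = 10.67 H.
U = ½LI² = ½(10.67)(4.08)² = 88.84 J.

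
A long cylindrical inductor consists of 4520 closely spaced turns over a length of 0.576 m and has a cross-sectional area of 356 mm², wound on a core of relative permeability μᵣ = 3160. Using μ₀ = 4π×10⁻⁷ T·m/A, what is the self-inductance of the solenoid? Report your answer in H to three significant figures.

L ≈ 50.1 H

A = 356 mm² = 3.560×10^-4 m².
For a long solenoid, L = μ₀μᵣN²A/ℓ.
L = (4π×10⁻⁷)(3160)(4520)²(3.560×10^-4)/(0.576 m) = 50.14 H.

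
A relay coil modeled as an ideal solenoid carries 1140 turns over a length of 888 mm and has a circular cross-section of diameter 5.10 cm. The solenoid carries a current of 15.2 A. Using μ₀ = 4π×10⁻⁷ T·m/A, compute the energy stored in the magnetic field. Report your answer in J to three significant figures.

A = π(d/2)² = π(2.550×10^-2 m)² = 2.043×10^-3 m².
L = μ₀N²A/ℓ = (4π×10⁻⁷)(1140)²(2.043×10^-3)/(0.888) = 3.757×10^-3 H.
U = ½LI² = ½(3.757×10^-3)(15.2)² = 0.434 J.

U ≈ 0.434 J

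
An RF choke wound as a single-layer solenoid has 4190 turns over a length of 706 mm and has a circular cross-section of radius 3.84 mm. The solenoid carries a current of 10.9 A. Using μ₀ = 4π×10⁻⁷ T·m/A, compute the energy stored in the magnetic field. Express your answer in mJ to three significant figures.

U ≈ 86.0 mJ

A = πr² = π(3.840×10^-3 m)² = 4.632×10^-5 m².
L = μ₀N²A/ℓ = (4π×10⁻⁷)(4190)²(4.632×10^-5)/(0.706) = 1.448×10^-3 H.
U = ½LI² = ½(1.448×10^-3)(10.9)² = 8.599×10^-2 J.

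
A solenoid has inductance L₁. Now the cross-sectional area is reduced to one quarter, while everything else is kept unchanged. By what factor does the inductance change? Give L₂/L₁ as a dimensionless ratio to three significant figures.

For a solenoid, L ∝ μᵣN²A/ℓ.
L₂/L₁ = (0.25) = 0.250.

L₂/L₁ = 0.250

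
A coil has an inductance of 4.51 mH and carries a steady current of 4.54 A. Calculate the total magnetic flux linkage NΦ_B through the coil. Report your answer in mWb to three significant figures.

NΦ_B ≈ 20.5 mWb

From L = NΦ_B/I, the flux linkage is NΦ_B = LI.
NΦ_B = (4.510×10^-3 H)(4.54 A) = 2.048×10^-2 Wb.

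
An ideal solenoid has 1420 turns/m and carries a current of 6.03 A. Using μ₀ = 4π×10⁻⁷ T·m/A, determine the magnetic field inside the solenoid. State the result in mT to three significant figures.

B ≈ 10.8 mT

Inside a long solenoid, B = μ₀nI.
B = (4π×10⁻⁷)(1.420×10^3 m⁻¹)(6.03 A) = 1.076×10^-2 T.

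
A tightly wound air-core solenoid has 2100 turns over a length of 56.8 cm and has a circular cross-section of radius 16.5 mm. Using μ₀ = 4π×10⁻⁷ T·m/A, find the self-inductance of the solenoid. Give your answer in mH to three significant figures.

A = πr² = π(1.650×10^-2 m)² = 8.553×10^-4 m².
For a long solenoid, L = μ₀N²A/ℓ.
L = (4π×10⁻⁷)(2100)²(8.553×10^-4)/(0.568 m) = 8.3448×10^-3 H.

L ≈ 8.34 mH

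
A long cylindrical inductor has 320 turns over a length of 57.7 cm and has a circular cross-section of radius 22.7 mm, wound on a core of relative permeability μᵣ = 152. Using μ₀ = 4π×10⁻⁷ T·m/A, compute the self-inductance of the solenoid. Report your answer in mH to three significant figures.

L ≈ 54.9 mH

A = πr² = π(2.270×10^-2 m)² = 1.619×10^-3 m².
For a long solenoid, L = μ₀μᵣN²A/ℓ.
L = (4π×10⁻⁷)(152)(320)²(1.619×10^-3)/(0.577 m) = 5.488×10^-2 H.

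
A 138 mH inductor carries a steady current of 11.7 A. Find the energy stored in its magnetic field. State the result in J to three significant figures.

U ≈ 9.45 J

Stored magnetic energy: U = ½LI².
U = ½(0.138 H)(11.7 A)² = 9.445 J.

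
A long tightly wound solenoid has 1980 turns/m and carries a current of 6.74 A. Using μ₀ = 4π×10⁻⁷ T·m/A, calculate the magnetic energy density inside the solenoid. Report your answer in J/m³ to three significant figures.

B = μ₀nI = (4π×10⁻⁷)(1.980×10^3)(6.74) = 1.677×10^-2 T.
u = B²/(2μ₀) = (1.677×10^-2)²/(2×4π×10⁻⁷) = 111.9 J/m³.

u ≈ 112 J/m³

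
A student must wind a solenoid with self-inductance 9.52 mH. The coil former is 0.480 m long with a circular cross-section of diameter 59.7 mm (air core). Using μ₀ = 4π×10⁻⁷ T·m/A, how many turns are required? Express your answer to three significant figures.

N ≈ 1140 turns

A = π(d/2)² = π(2.985×10^-2 m)² = 2.799×10^-3 m².
From L = μ₀N²A/ℓ, N = √(Lℓ / (μ₀A)).
N = √[(9.520×10^-3)(0.48) / ((4π×10⁻⁷)×2.799×10^-3)] = √(1.299×10^6) ≈ 1139.8.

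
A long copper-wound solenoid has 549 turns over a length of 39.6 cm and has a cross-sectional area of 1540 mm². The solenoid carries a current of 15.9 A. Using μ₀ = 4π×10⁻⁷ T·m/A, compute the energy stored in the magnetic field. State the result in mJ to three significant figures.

A = 1540 mm² = 1.540×10^-3 m².
L = μ₀N²A/ℓ = (4π×10⁻⁷)(549)²(1.540×10^-3)/(0.396) = 1.473×10^-3 H.
U = ½LI² = ½(1.473×10^-3)(15.9)² = 0.1862 J.

U ≈ 186 mJ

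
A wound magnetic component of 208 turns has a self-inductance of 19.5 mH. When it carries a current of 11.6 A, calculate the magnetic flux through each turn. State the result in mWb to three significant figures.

From L = NΦ_B/I, the flux per turn is Φ_B = LI/N.
Φ_B = (1.950×10^-2 H)(11.6 A)/208 = 1.087×10^-3 Wb.

Φ_B ≈ 1.09 mWb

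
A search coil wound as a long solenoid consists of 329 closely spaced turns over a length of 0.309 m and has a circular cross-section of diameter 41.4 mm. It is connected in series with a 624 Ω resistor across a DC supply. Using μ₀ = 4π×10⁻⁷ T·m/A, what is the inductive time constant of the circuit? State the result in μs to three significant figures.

τ ≈ 0.950 μs

A = π(d/2)² = π(2.070×10^-2 m)² = 1.346×10^-3 m².
L = μ₀N²A/ℓ = (4π×10⁻⁷)(329)²(1.346×10^-3)/(0.309) = 5.926×10^-4 H.
τ = L/R = (5.926×10^-4)/(624) = 9.496×10^-7 s.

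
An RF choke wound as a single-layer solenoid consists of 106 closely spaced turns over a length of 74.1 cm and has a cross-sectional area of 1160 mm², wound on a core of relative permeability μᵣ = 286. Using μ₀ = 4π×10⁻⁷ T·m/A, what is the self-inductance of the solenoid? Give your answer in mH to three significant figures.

A = 1160 mm² = 1.160×10^-3 m².
For a long solenoid, L = μ₀μᵣN²A/ℓ.
L = (4π×10⁻⁷)(286)(106)²(1.160×10^-3)/(0.741 m) = 6.322×10^-3 H.

L ≈ 6.32 mH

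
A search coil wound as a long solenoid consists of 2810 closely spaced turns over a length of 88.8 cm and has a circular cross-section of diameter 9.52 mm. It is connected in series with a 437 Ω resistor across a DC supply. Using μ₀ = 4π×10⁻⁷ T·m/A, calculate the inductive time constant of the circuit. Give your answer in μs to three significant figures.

A = π(d/2)² = π(4.760×10^-3 m)² = 7.118×10^-5 m².
L = μ₀N²A/ℓ = (4π×10⁻⁷)(2810)²(7.118×10^-5)/(0.888) = 7.954×10^-4 H.
τ = L/R = (7.954×10^-4)/(437) = 1.820×10^-6 s.

τ ≈ 1.82 μs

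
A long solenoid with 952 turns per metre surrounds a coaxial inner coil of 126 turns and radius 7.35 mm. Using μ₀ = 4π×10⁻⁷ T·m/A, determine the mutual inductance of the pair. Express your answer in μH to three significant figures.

The outer solenoid produces a uniform field B₁ = μ₀n₁I₁ across the inner coil,
so the flux linkage is N₂Φ = N₂B₁A₂ = μ₀n₁N₂A₂·I₁, giving M = μ₀n₁N₂A₂.
A₂ = πr² = π(7.350×10^-3 m)² = 1.697×10^-4 m².
M = (4π×10⁻⁷)(952)(126)(1.697×10^-4) = 2.558×10^-5 H.

M ≈ 25.6 μH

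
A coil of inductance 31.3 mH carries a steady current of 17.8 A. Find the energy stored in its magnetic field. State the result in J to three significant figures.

Stored magnetic energy: U = ½LI².
U = ½(3.130×10^-2 H)(17.8 A)² = 4.959 J.

U ≈ 4.96 J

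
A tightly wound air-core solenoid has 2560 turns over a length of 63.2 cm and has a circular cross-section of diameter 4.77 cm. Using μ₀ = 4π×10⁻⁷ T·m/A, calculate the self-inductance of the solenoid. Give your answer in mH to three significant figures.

A = π(d/2)² = π(2.385×10^-2 m)² = 1.787×10^-3 m².
For a long solenoid, L = μ₀N²A/ℓ.
L = (4π×10⁻⁷)(2560)²(1.787×10^-3)/(0.632 m) = 2.329×10^-2 H.

L ≈ 23.3 mH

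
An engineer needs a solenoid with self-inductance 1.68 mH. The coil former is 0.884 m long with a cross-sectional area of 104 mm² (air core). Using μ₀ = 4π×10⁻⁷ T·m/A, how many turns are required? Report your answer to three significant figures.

A = 104 mm² = 1.040×10^-4 m².
From L = μ₀N²A/ℓ, N = √(Lℓ / (μ₀A)).
N = √[(1.680×10^-3)(0.884) / ((4π×10⁻⁷)×1.040×10^-4)] = √(1.136×10^7) ≈ 3371.0.

N ≈ 3370 turns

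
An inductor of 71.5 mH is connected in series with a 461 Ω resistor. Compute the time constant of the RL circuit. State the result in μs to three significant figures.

τ ≈ 155 μs

τ = L/R = (7.150×10^-2 H)/(461 Ω) = 1.551×10^-4 s.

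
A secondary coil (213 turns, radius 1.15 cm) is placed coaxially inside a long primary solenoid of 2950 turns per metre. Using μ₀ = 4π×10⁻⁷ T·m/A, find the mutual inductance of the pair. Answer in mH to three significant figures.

M ≈ 0.328 mH

The outer solenoid produces a uniform field B₁ = μ₀n₁I₁ across the inner coil,
so the flux linkage is N₂Φ = N₂B₁A₂ = μ₀n₁N₂A₂·I₁, giving M = μ₀n₁N₂A₂.
A₂ = πr² = π(1.150×10^-2 m)² = 4.1548×10^-4 m².
M = (4π×10⁻⁷)(2950)(213)(4.1548×10^-4) = 3.281×10^-4 H.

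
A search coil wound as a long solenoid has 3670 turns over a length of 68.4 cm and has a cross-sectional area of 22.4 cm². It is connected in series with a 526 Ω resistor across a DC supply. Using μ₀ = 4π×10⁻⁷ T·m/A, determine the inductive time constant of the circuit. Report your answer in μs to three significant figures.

τ ≈ 105 μs

A = 22.4 cm² = 2.240×10^-3 m².
L = μ₀N²A/ℓ = (4π×10⁻⁷)(3670)²(2.240×10^-3)/(0.684) = 5.543×10^-2 H.
τ = L/R = (5.543×10^-2)/(526) = 1.054×10^-4 s.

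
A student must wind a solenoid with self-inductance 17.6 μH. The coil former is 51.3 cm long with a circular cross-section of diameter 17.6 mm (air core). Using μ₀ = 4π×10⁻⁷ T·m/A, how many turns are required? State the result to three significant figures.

N ≈ 172 turns

A = π(d/2)² = π(8.800×10^-3 m)² = 2.433×10^-4 m².
From L = μ₀N²A/ℓ, N = √(Lℓ / (μ₀A)).
N = √[(1.760×10^-5)(0.513) / ((4π×10⁻⁷)×2.433×10^-4)] = √(2.953×10^4) ≈ 171.9.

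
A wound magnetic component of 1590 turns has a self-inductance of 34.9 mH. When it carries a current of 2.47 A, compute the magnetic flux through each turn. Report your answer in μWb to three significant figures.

From L = NΦ_B/I, the flux per turn is Φ_B = LI/N.
Φ_B = (3.490×10^-2 H)(2.47 A)/1590 = 5.422×10^-5 Wb.

Φ_B ≈ 54.2 μWb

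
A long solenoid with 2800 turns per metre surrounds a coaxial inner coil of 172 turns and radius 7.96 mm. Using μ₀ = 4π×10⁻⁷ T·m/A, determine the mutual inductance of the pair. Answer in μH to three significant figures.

The outer solenoid produces a uniform field B₁ = μ₀n₁I₁ across the inner coil,
so the flux linkage is N₂Φ = N₂B₁A₂ = μ₀n₁N₂A₂·I₁, giving M = μ₀n₁N₂A₂.
A₂ = πr² = π(7.960×10^-3 m)² = 1.991×10^-4 m².
M = (4π×10⁻⁷)(2800)(172)(1.991×10^-4) = 1.2047×10^-4 H.

M ≈ 120 μH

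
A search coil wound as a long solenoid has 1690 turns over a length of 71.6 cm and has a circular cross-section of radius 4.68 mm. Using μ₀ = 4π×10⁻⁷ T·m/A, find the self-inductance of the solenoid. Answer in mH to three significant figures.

A = πr² = π(4.680×10^-3 m)² = 6.881×10^-5 m².
For a long solenoid, L = μ₀N²A/ℓ.
L = (4π×10⁻⁷)(1690)²(6.881×10^-5)/(0.716 m) = 3.449×10^-4 H.

L ≈ 0.345 mH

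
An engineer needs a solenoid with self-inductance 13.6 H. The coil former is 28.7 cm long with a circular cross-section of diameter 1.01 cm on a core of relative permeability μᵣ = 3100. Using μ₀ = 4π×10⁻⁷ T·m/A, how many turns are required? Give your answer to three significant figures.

N ≈ 3540 turns

A = π(d/2)² = π(5.050×10^-3 m)² = 8.012×10^-5 m².
From L = μ₀μᵣN²A/ℓ, N = √(Lℓ / (μ₀μᵣA)).
N = √[(13.6)(0.287) / ((4π×10⁻⁷)(3100)×8.012×10^-5)] = √(1.251×10^7) ≈ 3536.4.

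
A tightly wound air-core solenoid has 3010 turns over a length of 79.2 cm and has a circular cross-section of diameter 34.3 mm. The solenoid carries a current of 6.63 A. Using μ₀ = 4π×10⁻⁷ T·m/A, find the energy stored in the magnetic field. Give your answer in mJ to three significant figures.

A = π(d/2)² = π(1.715×10^-2 m)² = 9.240×10^-4 m².
L = μ₀N²A/ℓ = (4π×10⁻⁷)(3010)²(9.240×10^-4)/(0.792) = 1.328×10^-2 H.
U = ½LI² = ½(1.328×10^-2)(6.63)² = 0.2919 J.

U ≈ 292 mJ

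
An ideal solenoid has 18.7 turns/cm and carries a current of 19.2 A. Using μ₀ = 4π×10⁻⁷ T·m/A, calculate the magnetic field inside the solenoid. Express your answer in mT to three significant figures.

Inside a long solenoid, B = μ₀nI.
B = (4π×10⁻⁷)(1.870×10^3 m⁻¹)(19.2 A) = 4.512×10^-2 T.

B ≈ 45.1 mT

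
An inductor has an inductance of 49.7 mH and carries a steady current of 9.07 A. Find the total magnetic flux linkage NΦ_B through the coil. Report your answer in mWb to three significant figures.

NΦ_B ≈ 451 mWb

From L = NΦ_B/I, the flux linkage is NΦ_B = LI.
NΦ_B = (4.970×10^-2 H)(9.07 A) = 0.4508 Wb.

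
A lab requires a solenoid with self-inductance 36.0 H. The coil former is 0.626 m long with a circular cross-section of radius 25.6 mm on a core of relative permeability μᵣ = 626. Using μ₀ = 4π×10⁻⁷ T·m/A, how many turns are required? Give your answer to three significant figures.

N ≈ 3730 turns

A = πr² = π(2.560×10^-2 m)² = 2.059×10^-3 m².
From L = μ₀μᵣN²A/ℓ, N = √(Lℓ / (μ₀μᵣA)).
N = √[(36)(0.626) / ((4π×10⁻⁷)(626)×2.059×10^-3)] = √(1.391×10^7) ≈ 3730.2.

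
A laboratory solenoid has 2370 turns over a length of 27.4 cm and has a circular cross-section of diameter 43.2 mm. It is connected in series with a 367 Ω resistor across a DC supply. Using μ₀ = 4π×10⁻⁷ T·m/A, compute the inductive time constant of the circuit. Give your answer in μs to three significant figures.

τ ≈ 103 μs

A = π(d/2)² = π(2.160×10^-2 m)² = 1.466×10^-3 m².
L = μ₀N²A/ℓ = (4π×10⁻⁷)(2370)²(1.466×10^-3)/(0.274) = 3.776×10^-2 H.
τ = L/R = (3.776×10^-2)/(367) = 1.029×10^-4 s.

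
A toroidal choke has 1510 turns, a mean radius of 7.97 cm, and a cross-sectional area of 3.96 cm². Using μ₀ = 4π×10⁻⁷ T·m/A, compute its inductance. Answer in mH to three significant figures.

For a thin toroid, L = μ₀N²A/(2πR).
L = (4π×10⁻⁷)(1510)²(3.960×10^-4) / (2π×7.970×10^-2 m) = 2.266×10^-3 H.

L ≈ 2.27 mH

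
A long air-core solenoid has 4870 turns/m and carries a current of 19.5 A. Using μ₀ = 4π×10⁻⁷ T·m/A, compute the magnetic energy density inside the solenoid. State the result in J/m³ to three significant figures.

u ≈ 5670 J/m³

B = μ₀nI = (4π×10⁻⁷)(4.870×10^3)(19.5) = 0.1193 T.
u = B²/(2μ₀) = (0.1193)²/(2×4π×10⁻⁷) = 5.666×10^3 J/m³.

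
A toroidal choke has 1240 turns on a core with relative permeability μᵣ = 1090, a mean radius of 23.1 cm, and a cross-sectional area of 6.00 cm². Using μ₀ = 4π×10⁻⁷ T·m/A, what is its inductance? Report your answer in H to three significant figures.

For a thin toroid, L = μ₀μᵣN²A/(2πR).
L = (4π×10⁻⁷)(1090)(1240)²(6.000×10^-4) / (2π×0.231 m) = 0.8706 H.

L ≈ 0.871 H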